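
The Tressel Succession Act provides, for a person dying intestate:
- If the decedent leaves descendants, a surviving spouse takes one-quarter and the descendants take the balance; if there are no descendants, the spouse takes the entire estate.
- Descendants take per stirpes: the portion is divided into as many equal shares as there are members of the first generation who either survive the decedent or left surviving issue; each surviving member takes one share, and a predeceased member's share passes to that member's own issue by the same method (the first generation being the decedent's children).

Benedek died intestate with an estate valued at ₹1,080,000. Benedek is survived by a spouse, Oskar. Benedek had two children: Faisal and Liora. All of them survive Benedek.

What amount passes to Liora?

Oskar takes one-quarter of ₹1,080,000 = ₹270,000. The remaining ₹810,000 passes to the descendants.
The descendants' portion (₹810,000) is divided into 2 shares of ₹405,000: Faisal and Liora each take ₹405,000.

Liora receives ₹405,000.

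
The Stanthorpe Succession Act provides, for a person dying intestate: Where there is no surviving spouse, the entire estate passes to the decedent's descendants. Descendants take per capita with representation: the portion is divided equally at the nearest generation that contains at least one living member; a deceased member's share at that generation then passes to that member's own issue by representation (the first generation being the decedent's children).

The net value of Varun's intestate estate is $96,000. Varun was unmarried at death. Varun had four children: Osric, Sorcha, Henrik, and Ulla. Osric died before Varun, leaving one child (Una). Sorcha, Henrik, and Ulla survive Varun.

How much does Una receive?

The entire $96,000 passes to the descendants.
That amount ($96,000) is divided into 4 shares of $24,000: Sorcha, Henrik, and Ulla each take $24,000; Osric's $24,000 share passes to Osric's issue.
Osric's share ($24,000) passes entirely to Una.

Una receives $24,000.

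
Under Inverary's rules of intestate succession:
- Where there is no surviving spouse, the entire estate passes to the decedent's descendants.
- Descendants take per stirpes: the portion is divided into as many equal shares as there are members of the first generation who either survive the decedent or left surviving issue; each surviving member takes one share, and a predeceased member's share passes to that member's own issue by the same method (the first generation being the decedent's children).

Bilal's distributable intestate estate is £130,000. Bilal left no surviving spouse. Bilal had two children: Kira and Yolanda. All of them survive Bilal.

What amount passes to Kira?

Kira receives £65,000.

The entire £130,000 passes to the descendants.
That amount (£130,000) is divided into 2 shares of £65,000: Kira and Yolanda each take £65,000.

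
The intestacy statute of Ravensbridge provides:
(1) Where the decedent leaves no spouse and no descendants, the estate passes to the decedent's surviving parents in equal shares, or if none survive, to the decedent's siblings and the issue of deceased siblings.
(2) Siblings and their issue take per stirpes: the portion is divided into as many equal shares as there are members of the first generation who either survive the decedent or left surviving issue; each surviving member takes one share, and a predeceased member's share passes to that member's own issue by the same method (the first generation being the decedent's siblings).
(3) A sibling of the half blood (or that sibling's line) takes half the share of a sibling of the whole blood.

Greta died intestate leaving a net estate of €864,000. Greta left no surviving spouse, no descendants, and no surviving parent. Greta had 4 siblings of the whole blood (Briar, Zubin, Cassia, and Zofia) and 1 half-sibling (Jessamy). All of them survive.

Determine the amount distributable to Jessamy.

Jessamy receives €96,000.

The entire €864,000 passes to the siblings and their issue.
Counting each half-blood sibling's line as half a unit, there are 9/2 units in €864,000, so one unit is €192,000. Whole-blood lines (Briar, Zubin, Cassia, and Zofia) take €192,000 each; half-blood lines (Jessamy) take €96,000 each.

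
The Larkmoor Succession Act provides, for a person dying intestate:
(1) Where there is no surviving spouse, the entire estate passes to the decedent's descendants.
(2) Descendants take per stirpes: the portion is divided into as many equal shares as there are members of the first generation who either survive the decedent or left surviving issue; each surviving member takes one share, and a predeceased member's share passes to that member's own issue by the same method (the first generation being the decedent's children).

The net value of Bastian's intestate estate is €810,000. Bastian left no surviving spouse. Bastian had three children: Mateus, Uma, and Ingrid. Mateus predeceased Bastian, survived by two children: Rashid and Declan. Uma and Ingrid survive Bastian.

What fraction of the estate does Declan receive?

Declan receives 1/6 of the estate.

The entire €810,000 passes to the descendants.
That amount (€810,000) is divided into 3 shares of €270,000: Uma and Ingrid each take €270,000; Mateus's €270,000 share passes to Mateus's issue.
Mateus's share (€270,000) is divided into 2 shares of €135,000: Rashid and Declan each take €135,000.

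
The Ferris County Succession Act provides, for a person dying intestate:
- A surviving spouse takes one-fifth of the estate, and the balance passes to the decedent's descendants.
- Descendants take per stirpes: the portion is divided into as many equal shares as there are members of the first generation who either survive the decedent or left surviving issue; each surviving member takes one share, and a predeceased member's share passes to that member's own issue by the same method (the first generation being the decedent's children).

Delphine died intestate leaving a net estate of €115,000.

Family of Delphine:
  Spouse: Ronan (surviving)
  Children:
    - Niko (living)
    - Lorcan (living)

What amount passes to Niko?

Ronan takes one-fifth of €115,000 = €23,000. The remaining €92,000 passes to the descendants.
The descendants' portion (€92,000) is divided into 2 shares of €46,000: Niko and Lorcan each take €46,000.

Niko receives €46,000.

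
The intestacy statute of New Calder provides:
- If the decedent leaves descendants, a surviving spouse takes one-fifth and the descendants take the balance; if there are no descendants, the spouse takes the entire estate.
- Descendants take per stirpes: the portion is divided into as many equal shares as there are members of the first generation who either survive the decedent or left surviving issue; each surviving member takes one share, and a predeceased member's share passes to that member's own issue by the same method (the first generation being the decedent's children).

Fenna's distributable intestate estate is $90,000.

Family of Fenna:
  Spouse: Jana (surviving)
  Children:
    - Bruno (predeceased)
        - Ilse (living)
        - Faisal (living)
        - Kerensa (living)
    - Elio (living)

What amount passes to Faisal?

Jana takes one-fifth of $90,000 = $18,000. The remaining $72,000 passes to the descendants.
The descendants' portion ($72,000) is divided into 2 shares of $36,000: Elio takes $36,000; Bruno's $36,000 share passes to Bruno's issue.
Bruno's share ($36,000) is divided into 3 shares of $12,000: Ilse, Faisal, and Kerensa each take $12,000.

Faisal receives $12,000.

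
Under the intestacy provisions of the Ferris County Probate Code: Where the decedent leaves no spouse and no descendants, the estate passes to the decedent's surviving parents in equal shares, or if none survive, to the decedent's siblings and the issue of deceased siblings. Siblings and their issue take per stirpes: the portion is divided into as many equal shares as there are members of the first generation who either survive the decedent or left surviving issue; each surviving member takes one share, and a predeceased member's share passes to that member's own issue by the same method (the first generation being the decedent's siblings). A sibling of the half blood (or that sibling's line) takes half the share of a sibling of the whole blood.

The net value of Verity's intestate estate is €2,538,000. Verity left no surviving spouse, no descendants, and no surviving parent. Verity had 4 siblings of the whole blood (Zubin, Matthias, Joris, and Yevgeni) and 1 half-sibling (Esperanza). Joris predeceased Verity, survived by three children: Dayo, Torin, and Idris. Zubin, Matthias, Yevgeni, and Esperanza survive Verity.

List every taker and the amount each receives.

Zubin: €564,000; Matthias: €564,000; Dayo: €188,000; Torin: €188,000; Idris: €188,000; Yevgeni: €564,000; Esperanza: €282,000

The entire €2,538,000 passes to the siblings and their issue.
Counting each half-blood sibling's line as half a unit, there are 9/2 units in €2,538,000, so one unit is €564,000. Whole-blood lines (Zubin, Matthias, Joris, and Yevgeni) take €564,000 each; half-blood lines (Esperanza) take €282,000 each.
Joris's share (€564,000) is divided into 3 shares of €188,000: Dayo, Torin, and Idris each take €188,000.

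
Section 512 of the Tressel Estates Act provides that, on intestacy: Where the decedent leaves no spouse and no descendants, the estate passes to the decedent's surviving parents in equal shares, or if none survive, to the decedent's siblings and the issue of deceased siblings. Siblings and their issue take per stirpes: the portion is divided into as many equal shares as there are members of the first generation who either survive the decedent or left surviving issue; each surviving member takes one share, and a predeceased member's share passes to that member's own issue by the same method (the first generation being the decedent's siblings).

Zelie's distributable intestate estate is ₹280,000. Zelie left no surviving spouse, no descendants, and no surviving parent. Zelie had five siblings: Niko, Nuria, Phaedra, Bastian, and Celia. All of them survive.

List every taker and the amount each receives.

Niko: ₹56,000; Nuria: ₹56,000; Phaedra: ₹56,000; Bastian: ₹56,000; Celia: ₹56,000

The entire ₹280,000 passes to the siblings and their issue.
That amount (₹280,000) is divided into 5 shares of ₹56,000: Niko, Nuria, Phaedra, Bastian, and Celia each take ₹56,000.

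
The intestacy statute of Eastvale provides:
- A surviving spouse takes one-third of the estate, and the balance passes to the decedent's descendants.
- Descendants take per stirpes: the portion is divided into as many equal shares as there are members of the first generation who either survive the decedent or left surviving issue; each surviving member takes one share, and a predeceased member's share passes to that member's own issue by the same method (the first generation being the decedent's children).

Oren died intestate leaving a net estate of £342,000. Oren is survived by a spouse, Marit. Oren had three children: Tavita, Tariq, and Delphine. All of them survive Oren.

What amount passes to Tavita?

Tavita receives £76,000.

Marit takes one-third of £342,000 = £114,000. The remaining £228,000 passes to the descendants.
The descendants' portion (£228,000) is divided into 3 shares of £76,000: Tavita, Tariq, and Delphine each take £76,000.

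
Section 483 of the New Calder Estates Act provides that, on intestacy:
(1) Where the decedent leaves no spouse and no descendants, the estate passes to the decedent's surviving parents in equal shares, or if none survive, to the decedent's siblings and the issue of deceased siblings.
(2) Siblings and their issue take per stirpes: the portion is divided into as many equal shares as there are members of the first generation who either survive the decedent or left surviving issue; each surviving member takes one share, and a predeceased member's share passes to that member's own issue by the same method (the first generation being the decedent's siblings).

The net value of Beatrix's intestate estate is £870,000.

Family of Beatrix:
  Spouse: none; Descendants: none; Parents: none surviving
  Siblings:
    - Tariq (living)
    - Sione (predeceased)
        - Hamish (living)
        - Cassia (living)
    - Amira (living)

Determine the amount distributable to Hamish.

Hamish receives £145,000.

The entire £870,000 passes to the siblings and their issue.
That amount (£870,000) is divided into 3 shares of £290,000: Tariq and Amira each take £290,000; Sione's £290,000 share passes to Sione's issue.
Sione's share (£290,000) is divided into 2 shares of £145,000: Hamish and Cassia each take £145,000.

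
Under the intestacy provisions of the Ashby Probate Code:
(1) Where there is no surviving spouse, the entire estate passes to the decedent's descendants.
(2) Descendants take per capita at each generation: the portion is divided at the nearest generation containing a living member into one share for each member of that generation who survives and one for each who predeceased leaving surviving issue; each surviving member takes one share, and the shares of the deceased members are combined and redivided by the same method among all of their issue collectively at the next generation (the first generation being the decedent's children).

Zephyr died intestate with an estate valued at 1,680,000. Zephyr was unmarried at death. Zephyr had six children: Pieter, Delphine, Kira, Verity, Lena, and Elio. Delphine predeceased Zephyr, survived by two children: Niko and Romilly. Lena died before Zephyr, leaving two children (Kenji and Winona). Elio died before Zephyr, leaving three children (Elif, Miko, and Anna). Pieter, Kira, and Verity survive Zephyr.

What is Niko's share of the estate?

Niko receives 120,000.

The entire 1,680,000 passes to the descendants.
That amount (1,680,000) is divided at the children's generation into 6 shares of 280,000. Pieter, Kira, and Verity each take 280,000. The 3 shares of the deceased (Delphine, Lena, and Elio) are combined into a pool of 840,000.
That pool (840,000) is divided at the grandchildren's generation equally among Niko, Romilly, Kenji, Winona, Elif, Miko, and Anna: 120,000 each.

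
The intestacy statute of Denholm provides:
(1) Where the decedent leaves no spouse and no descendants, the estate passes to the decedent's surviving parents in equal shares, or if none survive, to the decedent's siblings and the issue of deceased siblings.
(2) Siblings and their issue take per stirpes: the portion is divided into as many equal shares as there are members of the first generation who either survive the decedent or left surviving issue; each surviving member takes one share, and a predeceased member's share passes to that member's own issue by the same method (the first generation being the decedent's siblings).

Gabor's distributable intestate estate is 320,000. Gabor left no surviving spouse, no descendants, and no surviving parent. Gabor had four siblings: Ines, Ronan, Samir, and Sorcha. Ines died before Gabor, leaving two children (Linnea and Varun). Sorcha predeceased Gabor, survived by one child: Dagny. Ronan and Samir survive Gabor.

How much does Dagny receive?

Dagny receives 80,000.

The entire 320,000 passes to the siblings and their issue.
That amount (320,000) is divided into 4 shares of 80,000: Ronan and Samir each take 80,000; Ines's 80,000 share passes to Ines's issue; Sorcha's 80,000 share passes to Sorcha's issue.
Ines's share (80,000) is divided into 2 shares of 40,000: Linnea and Varun each take 40,000.
Sorcha's share (80,000) passes entirely to Dagny.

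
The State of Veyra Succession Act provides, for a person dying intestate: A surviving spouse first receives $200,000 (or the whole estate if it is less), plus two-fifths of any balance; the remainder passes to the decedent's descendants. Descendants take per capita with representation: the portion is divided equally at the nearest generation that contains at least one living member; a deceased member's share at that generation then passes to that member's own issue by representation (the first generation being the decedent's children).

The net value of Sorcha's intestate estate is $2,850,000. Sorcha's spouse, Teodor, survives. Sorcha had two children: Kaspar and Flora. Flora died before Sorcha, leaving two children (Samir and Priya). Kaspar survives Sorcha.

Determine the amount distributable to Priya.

Teodor first takes $200,000, leaving a balance of $2,650,000. Teodor then takes two-fifths of the balance ($1,060,000), for a total of $1,260,000. The remaining $1,590,000 passes to the descendants.
The descendants' portion ($1,590,000) is divided into 2 shares of $795,000: Kaspar takes $795,000; Flora's $795,000 share passes to Flora's issue.
Flora's share ($795,000) is divided into 2 shares of $397,500: Samir and Priya each take $397,500.

Priya receives $397,500.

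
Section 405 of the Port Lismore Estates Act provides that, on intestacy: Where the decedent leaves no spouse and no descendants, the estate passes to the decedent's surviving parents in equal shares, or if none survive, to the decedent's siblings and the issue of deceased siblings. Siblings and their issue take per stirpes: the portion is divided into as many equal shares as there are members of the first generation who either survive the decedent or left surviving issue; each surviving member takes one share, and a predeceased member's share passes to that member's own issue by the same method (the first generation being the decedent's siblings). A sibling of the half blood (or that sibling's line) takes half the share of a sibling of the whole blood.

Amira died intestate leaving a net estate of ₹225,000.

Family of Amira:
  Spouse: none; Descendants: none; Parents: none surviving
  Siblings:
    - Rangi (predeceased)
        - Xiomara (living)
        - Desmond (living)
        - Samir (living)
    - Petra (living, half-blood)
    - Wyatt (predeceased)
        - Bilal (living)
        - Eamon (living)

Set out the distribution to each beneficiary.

Xiomara: ₹30,000; Desmond: ₹30,000; Samir: ₹30,000; Petra: ₹45,000; Bilal: ₹45,000; Eamon: ₹45,000

The entire ₹225,000 passes to the siblings and their issue.
Counting each half-blood sibling's line as half a unit, there are 5/2 units in ₹225,000, so one unit is ₹90,000. Whole-blood lines (Rangi and Wyatt) take ₹90,000 each; half-blood lines (Petra) take ₹45,000 each.
Rangi's share (₹90,000) is divided into 3 shares of ₹30,000: Xiomara, Desmond, and Samir each take ₹30,000.
Wyatt's share (₹90,000) is divided into 2 shares of ₹45,000: Bilal and Eamon each take ₹45,000.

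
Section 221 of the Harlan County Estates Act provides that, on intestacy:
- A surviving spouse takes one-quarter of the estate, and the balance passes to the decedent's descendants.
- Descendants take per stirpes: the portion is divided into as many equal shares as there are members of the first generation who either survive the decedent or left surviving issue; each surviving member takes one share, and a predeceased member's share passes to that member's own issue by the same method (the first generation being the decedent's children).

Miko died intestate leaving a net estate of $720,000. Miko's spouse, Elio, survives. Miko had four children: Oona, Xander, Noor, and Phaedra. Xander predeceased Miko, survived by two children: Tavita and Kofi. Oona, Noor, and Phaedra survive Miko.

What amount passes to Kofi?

Kofi receives $67,500.

Elio takes one-quarter of $720,000 = $180,000. The remaining $540,000 passes to the descendants.
The descendants' portion ($540,000) is divided into 4 shares of $135,000: Oona, Noor, and Phaedra each take $135,000; Xander's $135,000 share passes to Xander's issue.
Xander's share ($135,000) is divided into 2 shares of $67,500: Tavita and Kofi each take $67,500.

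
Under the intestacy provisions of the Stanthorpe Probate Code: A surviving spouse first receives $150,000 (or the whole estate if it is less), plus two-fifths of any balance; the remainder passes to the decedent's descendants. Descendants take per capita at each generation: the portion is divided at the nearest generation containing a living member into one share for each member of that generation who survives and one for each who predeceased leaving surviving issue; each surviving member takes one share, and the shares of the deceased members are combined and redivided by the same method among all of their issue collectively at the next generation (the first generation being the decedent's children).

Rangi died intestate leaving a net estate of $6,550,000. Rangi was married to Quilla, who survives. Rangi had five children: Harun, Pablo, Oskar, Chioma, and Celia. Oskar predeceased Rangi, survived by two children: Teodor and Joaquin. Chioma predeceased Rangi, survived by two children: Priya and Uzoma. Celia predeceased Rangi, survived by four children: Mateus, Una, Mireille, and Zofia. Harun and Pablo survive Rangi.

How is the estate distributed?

Quilla: $2,710,000; Harun: $768,000; Pablo: $768,000; Teodor: $288,000; Joaquin: $288,000; Priya: $288,000; Uzoma: $288,000; Mateus: $288,000; Una: $288,000; Mireille: $288,000; Zofia: $288,000

Quilla first takes $150,000, leaving a balance of $6,400,000. Quilla then takes two-fifths of the balance ($2,560,000), for a total of $2,710,000. The remaining $3,840,000 passes to the descendants.
The descendants' portion ($3,840,000) is divided at the children's generation into 5 shares of $768,000. Harun and Pablo each take $768,000. The 3 shares of the deceased (Oskar, Chioma, and Celia) are combined into a pool of $2,304,000.
That pool ($2,304,000) is divided at the grandchildren's generation equally among Teodor, Joaquin, Priya, Uzoma, Mateus, Una, Mireille, and Zofia: $288,000 each.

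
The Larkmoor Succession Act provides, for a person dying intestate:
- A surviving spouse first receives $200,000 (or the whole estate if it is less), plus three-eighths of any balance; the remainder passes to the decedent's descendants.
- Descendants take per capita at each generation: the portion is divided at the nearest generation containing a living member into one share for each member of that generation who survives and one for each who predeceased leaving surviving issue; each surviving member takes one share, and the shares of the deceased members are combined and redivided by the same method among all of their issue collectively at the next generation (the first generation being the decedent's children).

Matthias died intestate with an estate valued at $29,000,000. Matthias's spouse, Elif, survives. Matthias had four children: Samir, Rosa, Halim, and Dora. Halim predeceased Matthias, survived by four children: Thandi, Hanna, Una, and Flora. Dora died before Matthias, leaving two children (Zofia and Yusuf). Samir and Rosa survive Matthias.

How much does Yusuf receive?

Yusuf receives $1,500,000.

Elif first takes $200,000, leaving a balance of $28,800,000. Elif then takes three-eighths of the balance ($10,800,000), for a total of $11,000,000. The remaining $18,000,000 passes to the descendants.
The descendants' portion ($18,000,000) is divided at the children's generation into 4 shares of $4,500,000. Samir and Rosa each take $4,500,000. The 2 shares of the deceased (Halim and Dora) are combined into a pool of $9,000,000.
That pool ($9,000,000) is divided at the grandchildren's generation equally among Thandi, Hanna, Una, Flora, Zofia, and Yusuf: $1,500,000 each.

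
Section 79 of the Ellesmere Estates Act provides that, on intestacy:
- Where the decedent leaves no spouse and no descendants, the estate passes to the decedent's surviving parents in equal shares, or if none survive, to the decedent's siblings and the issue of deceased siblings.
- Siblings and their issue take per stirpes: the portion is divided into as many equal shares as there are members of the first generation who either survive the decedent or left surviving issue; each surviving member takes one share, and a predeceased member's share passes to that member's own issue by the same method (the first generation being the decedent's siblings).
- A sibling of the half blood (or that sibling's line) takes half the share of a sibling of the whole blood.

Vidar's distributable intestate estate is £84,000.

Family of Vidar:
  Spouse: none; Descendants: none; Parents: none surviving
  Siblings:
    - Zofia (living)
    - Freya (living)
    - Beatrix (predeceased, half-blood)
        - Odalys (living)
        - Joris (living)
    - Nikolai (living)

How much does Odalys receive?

Odalys receives £6,000.

The entire £84,000 passes to the siblings and their issue.
Counting each half-blood sibling's line as half a unit, there are 7/2 units in £84,000, so one unit is £24,000. Whole-blood lines (Zofia, Freya, and Nikolai) take £24,000 each; half-blood lines (Beatrix) take £12,000 each.
Beatrix's share (£12,000) is divided into 2 shares of £6,000: Odalys and Joris each take £6,000.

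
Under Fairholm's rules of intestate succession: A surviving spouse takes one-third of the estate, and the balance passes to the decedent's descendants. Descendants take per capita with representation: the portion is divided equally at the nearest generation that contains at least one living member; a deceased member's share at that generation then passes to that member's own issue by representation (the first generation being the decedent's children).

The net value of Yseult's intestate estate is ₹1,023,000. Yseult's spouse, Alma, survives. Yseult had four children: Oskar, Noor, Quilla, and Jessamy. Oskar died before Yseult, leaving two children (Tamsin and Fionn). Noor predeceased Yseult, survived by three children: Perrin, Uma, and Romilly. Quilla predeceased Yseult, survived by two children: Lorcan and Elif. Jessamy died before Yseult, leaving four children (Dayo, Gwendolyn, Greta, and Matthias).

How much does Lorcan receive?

Alma takes one-third of ₹1,023,000 = ₹341,000. The remaining ₹682,000 passes to the descendants.
No child survives, so the initial division is made at the grandchildren's generation.
The descendants' portion (₹682,000) is divided into 11 shares of ₹62,000: Tamsin, Fionn, Perrin, Uma, Romilly, Lorcan, Elif, Dayo, Gwendolyn, Greta, and Matthias each take ₹62,000.

Lorcan receives ₹62,000.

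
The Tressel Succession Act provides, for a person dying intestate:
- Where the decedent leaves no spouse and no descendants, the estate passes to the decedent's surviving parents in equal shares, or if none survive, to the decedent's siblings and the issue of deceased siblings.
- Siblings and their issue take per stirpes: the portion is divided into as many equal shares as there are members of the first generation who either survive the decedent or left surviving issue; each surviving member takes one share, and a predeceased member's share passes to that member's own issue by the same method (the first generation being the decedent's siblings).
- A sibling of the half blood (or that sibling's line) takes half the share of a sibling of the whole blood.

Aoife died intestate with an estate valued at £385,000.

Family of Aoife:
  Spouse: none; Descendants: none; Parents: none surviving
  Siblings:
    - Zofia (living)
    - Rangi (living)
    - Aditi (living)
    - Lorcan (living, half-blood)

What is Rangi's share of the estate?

The entire £385,000 passes to the siblings and their issue.
Counting each half-blood sibling's line as half a unit, there are 7/2 units in £385,000, so one unit is £110,000. Whole-blood lines (Zofia, Rangi, and Aditi) take £110,000 each; half-blood lines (Lorcan) take £55,000 each.

Rangi receives £110,000.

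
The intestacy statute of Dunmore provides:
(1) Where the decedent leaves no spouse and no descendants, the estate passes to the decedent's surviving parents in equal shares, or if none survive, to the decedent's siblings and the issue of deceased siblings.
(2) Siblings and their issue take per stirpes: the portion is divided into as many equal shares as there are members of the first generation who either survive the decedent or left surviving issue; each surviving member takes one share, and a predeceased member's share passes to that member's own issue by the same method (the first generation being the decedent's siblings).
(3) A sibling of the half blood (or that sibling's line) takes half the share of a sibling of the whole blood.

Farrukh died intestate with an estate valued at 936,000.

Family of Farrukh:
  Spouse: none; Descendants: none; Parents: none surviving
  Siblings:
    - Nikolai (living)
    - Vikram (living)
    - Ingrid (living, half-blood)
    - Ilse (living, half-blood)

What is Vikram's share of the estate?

The entire 936,000 passes to the siblings and their issue.
Counting each half-blood sibling's line as half a unit, there are 3 units in 936,000, so one unit is 312,000. Whole-blood lines (Nikolai and Vikram) take 312,000 each; half-blood lines (Ingrid and Ilse) take 156,000 each.

Vikram receives 312,000.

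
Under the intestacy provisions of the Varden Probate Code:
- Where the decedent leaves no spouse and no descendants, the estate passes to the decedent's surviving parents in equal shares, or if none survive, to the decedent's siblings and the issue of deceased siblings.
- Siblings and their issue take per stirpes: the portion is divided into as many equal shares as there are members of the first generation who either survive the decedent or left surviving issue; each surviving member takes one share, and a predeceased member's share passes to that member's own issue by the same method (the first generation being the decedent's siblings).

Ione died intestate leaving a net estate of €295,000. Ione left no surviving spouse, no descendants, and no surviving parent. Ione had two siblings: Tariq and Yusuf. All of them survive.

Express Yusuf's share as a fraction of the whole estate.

Yusuf receives 1/2 of the estate.

The entire €295,000 passes to the siblings and their issue.
That amount (€295,000) is divided into 2 shares of €147,500: Tariq and Yusuf each take €147,500.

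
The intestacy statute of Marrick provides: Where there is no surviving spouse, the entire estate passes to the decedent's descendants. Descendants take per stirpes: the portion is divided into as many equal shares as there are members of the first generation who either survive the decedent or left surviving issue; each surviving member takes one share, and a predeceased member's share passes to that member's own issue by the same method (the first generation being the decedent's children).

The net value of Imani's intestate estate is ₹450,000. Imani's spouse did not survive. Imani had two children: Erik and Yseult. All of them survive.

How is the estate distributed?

Erik: ₹225,000; Yseult: ₹225,000

The entire ₹450,000 passes to the descendants.
That amount (₹450,000) is divided into 2 shares of ₹225,000: Erik and Yseult each take ₹225,000.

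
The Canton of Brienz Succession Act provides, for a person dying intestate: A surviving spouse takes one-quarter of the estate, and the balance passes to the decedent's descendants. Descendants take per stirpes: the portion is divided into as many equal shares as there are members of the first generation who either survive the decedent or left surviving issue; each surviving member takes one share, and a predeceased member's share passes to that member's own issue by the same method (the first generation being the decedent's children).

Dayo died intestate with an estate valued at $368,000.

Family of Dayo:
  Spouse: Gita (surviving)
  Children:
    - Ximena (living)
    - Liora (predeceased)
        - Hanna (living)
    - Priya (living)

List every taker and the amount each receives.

Gita: $92,000; Ximena: $92,000; Hanna: $92,000; Priya: $92,000

Gita takes one-quarter of $368,000 = $92,000. The remaining $276,000 passes to the descendants.
The descendants' portion ($276,000) is divided into 3 shares of $92,000: Ximena and Priya each take $92,000; Liora's $92,000 share passes to Liora's issue.
Liora's share ($92,000) passes entirely to Hanna.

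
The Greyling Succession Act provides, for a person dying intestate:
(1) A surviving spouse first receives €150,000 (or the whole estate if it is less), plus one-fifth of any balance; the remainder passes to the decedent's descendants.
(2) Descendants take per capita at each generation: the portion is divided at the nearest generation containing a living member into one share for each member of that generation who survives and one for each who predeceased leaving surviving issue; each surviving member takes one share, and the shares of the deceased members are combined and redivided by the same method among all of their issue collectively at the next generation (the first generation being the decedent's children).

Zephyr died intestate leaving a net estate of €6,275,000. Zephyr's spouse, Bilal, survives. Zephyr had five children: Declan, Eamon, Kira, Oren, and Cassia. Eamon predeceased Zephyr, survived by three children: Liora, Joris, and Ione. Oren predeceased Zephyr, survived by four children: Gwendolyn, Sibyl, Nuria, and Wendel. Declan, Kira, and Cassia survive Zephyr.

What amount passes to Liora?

Liora receives €280,000.

Bilal first takes €150,000, leaving a balance of €6,125,000. Bilal then takes one-fifth of the balance (€1,225,000), for a total of €1,375,000. The remaining €4,900,000 passes to the descendants.
The descendants' portion (€4,900,000) is divided at the children's generation into 5 shares of €980,000. Declan, Kira, and Cassia each take €980,000. The 2 shares of the deceased (Eamon and Oren) are combined into a pool of €1,960,000.
That pool (€1,960,000) is divided at the grandchildren's generation equally among Liora, Joris, Ione, Gwendolyn, Sibyl, Nuria, and Wendel: €280,000 each.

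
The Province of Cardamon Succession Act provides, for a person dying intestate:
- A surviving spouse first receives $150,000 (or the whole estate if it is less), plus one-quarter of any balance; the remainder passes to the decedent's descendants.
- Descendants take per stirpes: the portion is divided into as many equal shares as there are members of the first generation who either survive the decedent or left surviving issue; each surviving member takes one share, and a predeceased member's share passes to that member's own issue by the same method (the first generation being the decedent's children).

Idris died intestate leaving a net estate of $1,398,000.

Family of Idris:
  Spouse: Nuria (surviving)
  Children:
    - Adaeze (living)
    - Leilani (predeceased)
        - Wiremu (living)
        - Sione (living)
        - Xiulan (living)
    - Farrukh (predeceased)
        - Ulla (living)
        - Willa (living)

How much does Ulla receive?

Ulla receives $156,000.

Nuria first takes $150,000, leaving a balance of $1,248,000. Nuria then takes one-quarter of the balance ($312,000), for a total of $462,000. The remaining $936,000 passes to the descendants.
The descendants' portion ($936,000) is divided into 3 shares of $312,000: Adaeze takes $312,000; Leilani's $312,000 share passes to Leilani's issue; Farrukh's $312,000 share passes to Farrukh's issue.
Leilani's share ($312,000) is divided into 3 shares of $104,000: Wiremu, Sione, and Xiulan each take $104,000.
Farrukh's share ($312,000) is divided into 2 shares of $156,000: Ulla and Willa each take $156,000.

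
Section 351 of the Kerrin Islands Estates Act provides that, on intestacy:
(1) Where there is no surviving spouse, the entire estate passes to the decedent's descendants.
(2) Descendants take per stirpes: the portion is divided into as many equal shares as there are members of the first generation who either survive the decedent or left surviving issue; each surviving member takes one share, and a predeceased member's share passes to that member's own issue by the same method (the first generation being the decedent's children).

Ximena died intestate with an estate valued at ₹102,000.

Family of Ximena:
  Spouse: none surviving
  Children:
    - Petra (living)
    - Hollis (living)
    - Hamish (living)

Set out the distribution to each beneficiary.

The entire ₹102,000 passes to the descendants.
That amount (₹102,000) is divided into 3 shares of ₹34,000: Petra, Hollis, and Hamish each take ₹34,000.

Petra: ₹34,000; Hollis: ₹34,000; Hamish: ₹34,000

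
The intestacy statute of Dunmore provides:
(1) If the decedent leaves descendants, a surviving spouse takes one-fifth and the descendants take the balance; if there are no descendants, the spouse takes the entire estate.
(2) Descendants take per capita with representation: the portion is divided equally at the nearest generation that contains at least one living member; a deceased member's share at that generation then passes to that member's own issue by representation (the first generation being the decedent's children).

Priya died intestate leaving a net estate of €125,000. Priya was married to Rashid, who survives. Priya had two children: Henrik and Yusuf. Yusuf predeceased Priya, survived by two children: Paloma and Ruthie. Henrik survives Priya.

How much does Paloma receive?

Rashid takes one-fifth of €125,000 = €25,000. The remaining €100,000 passes to the descendants.
The descendants' portion (€100,000) is divided into 2 shares of €50,000: Henrik takes €50,000; Yusuf's €50,000 share passes to Yusuf's issue.
Yusuf's share (€50,000) is divided into 2 shares of €25,000: Paloma and Ruthie each take €25,000.

Paloma receives €25,000.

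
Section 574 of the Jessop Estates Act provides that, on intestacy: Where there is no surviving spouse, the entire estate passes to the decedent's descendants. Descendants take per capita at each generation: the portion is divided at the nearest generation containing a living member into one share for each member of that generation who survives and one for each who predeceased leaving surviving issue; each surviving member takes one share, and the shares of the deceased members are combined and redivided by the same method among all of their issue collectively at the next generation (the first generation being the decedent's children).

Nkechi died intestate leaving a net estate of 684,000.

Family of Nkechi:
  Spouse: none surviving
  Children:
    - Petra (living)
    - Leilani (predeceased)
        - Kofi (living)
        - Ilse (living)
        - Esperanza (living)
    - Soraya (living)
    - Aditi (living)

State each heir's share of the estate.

Petra: 171,000; Kofi: 57,000; Ilse: 57,000; Esperanza: 57,000; Soraya: 171,000; Aditi: 171,000

The entire 684,000 passes to the descendants.
That amount (684,000) is divided at the children's generation into 4 shares of 171,000. Petra, Soraya, and Aditi each take 171,000. The remaining share for the deceased Leilani (171,000) is carried to the next generation.
That pool (171,000) is divided at the grandchildren's generation equally among Kofi, Ilse, and Esperanza: 57,000 each.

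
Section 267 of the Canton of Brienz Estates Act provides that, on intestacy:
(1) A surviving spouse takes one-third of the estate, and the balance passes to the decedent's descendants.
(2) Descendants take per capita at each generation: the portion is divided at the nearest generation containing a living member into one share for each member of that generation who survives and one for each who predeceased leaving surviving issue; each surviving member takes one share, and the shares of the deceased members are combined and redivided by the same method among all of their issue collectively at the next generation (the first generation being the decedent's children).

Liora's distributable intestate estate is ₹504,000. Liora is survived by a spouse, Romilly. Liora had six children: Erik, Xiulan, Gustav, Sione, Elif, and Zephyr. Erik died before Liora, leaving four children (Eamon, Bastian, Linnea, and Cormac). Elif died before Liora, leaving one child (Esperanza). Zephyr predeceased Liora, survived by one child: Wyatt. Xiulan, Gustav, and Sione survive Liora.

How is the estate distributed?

Romilly takes one-third of ₹504,000 = ₹168,000. The remaining ₹336,000 passes to the descendants.
The descendants' portion (₹336,000) is divided at the children's generation into 6 shares of ₹56,000. Xiulan, Gustav, and Sione each take ₹56,000. The 3 shares of the deceased (Erik, Elif, and Zephyr) are combined into a pool of ₹168,000.
That pool (₹168,000) is divided at the grandchildren's generation equally among Eamon, Bastian, Linnea, Cormac, Esperanza, and Wyatt: ₹28,000 each.

Romilly: ₹168,000; Eamon: ₹28,000; Bastian: ₹28,000; Linnea: ₹28,000; Cormac: ₹28,000; Xiulan: ₹56,000; Gustav: ₹56,000; Sione: ₹56,000; Esperanza: ₹28,000; Wyatt: ₹28,000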